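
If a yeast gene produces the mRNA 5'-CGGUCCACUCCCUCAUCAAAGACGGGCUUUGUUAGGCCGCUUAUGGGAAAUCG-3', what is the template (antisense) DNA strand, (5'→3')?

Replace U with T to get the coding DNA strand: CGGTCCACTCCCTCATCAAAGACGGGCTTTGTTAGGCCGCTTATGGGAAATCG. The template strand is its reverse complement (complement GCCAGGTGAGGGAGTAGTTTCTGCCCGAAACAATCCGGCGAATACCCTTTAGC, then reverse).

5'-CGATTTCCCATAAGCGGCCTAACAAAGCCCGTCTTTGATGAGGGAGTGGACCG-3'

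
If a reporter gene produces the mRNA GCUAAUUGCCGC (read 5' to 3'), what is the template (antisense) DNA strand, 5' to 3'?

Replace U with T to get the coding DNA strand: GCTAATTGCCGC. The template strand is its reverse complement (complement CGATTAACGGCG, then reverse).

5'-GCGGCAATTAGC-3'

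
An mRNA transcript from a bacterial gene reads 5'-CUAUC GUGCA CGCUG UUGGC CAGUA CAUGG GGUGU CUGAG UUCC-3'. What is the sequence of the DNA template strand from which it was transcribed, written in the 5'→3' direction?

5'-GGAACTCAGACACCCCATGTACTGGCCAACAGCGTGCACGATAG-3'

Replace U with T to get the coding DNA strand: CTATCGTGCACGCTGTTGGCCAGTACATGGGGTGTCTGAGTTCC. The template strand is its reverse complement (complement GATAGCACGTGCGACAACCGGTCATGTACCCCACAGACTCAAGG, then reverse).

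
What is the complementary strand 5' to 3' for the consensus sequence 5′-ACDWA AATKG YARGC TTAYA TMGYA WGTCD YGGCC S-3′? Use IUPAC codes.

Standard pairs A↔T, G↔C; ambiguity codes pair R↔Y, M↔K, W↔W, S↔S, D↔H. Complement (TGHWTTTAMCRTYCGAATRTAKCRTWCAGHRCCGGS), then reverse for 5'→3'.

5'-SGGCCRHGACWTRCKATRTAAGCYTRCMATTTWHGT-3'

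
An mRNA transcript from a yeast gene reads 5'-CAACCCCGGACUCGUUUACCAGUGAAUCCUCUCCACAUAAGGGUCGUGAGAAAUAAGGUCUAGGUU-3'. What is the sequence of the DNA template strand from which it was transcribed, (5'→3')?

5'-AACCTAGACCTTATTTCTCACGACCCTTATGTGGAGAGGATTCACTGGTAAACGAGTCCGGGGTTG-3'

Replace U with T to get the coding DNA strand: CAACCCCGGACTCGTTTACCAGTGAATCCTCTCCACATAAGGGTCGTGAGAAATAAGGTCTAGGTT. The template strand is its reverse complement (complement GTTGGGGCCTGAGCAAATGGTCACTTAGGAGAGGTGTATTCCCAGCACTCTTTATTCCAGATCCAA, then reverse).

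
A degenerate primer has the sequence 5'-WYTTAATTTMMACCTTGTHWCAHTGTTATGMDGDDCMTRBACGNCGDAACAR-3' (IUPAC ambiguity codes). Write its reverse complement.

Standard pairs A↔T, G↔C; ambiguity codes pair R↔Y, M↔K, W↔W, B↔V, D↔H, N↔N. Complement (WRAATTAAAKKTGGAACADWGTDACAATACKHCHHGKAYVTGCNGCHTTGTY), then reverse for 5'→3'.

5'-YTGTTHCGNCGTVYAKGHHCHKCATAACADTGWDACAAGGTKKAAATTAARW-3'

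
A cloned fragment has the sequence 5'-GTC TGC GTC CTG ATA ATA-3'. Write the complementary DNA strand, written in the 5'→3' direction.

5'-TATTATCAGGACGCAGAC-3'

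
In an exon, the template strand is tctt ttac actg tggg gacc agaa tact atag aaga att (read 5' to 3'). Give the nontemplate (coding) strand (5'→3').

5'-AATTCTTCTATAGTATTCTGGTCCCCACAGTGTAAAAGA-3'

The coding strand is complementary and antiparallel to the template: take the complement (A↔T, G↔C) and reverse.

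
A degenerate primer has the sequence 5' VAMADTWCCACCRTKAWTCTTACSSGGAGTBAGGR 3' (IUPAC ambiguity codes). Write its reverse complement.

Standard pairs A↔T, G↔C; ambiguity codes pair R↔Y, M↔K, W↔W, S↔S, B↔V, D↔H. Complement (BTKTHAWGGTGGYAMTWAGAATGSSCCTCAVTCCY), then reverse for 5'→3'.

5'-YCCTVACTCCSSGTAAGAWTMAYGGTGGWAHTKTB-3'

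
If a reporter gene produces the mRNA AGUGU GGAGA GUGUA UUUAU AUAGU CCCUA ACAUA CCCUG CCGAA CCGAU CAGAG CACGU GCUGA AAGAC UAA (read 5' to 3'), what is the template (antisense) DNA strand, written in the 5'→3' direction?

Replace U with T to get the coding DNA strand: AGTGTGGAGAGTGTATTTATATAGTCCCTAACATACCCTGCCGAACCGATCAGAGCACGTGCTGAAAGACTAA. The template strand is its reverse complement (complement TCACACCTCTCACATAAATATATCAGGGATTGTATGGGACGGCTTGGCTAGTCTCGTGCACGACTTTCTGATT, then reverse).

5'-TTAGTCTTTCAGCACGTGCTCTGATCGGTTCGGCAGGGTATGTTAGGGACTATATAAATACACTCTCCACACT-3'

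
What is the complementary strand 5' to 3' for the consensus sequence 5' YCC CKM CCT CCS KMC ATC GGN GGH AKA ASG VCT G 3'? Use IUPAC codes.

Standard pairs A↔T, G↔C; ambiguity codes pair Y↔R, M↔K, S↔S, H↔D, V↔B, N↔N. Complement (RGGGMKGGAGGSMKGTAGCCNCCDTMTTSCBGAC), then reverse for 5'→3'.

5′-CAGBCSTTMTDCCNCCGATGKMSGGAGGKMGGGR-3′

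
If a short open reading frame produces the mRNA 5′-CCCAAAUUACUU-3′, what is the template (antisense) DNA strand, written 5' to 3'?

5'-AAGTAATTTGGG-3'

Replace U with T to get the coding DNA strand: CCCAAATTACTT. The template strand is its reverse complement (complement GGGTTTAATGAA, then reverse).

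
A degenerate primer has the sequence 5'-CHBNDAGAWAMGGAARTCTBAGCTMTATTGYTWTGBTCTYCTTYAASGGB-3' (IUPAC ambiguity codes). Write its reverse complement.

Standard pairs A↔T, G↔C; ambiguity codes pair R↔Y, M↔K, W↔W, S↔S, B↔V, D↔H, N↔N. Complement (GDVNHTCTWTKCCTTYAGAVTCGAKATAACRAWACVAGARGAARTTSCCV), then reverse for 5'→3'.

5'-VCCSTTRAAGRAGAVCAWARCAATAKAGCTVAGAYTTCCKTWTCTHNVDG-3'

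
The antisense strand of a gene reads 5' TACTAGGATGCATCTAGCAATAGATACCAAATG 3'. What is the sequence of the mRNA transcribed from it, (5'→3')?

RNA polymerase reads the template 3'→5' and synthesizes mRNA 5'→3' by base-pairing (A→U, T→A, G↔C). The complement of the template is ATGATCCTACGTAGATCGTTATCTATGGTTTAC; antiparallel, so 5'→3' the coding strand is CATTTGGTATCTATTGCTAGATGCATCCTAGTA. Replace T with U for the mRNA.

5'-CAUUUGGUAUCUAUUGCUAGAUGCAUCCUAGUA-3'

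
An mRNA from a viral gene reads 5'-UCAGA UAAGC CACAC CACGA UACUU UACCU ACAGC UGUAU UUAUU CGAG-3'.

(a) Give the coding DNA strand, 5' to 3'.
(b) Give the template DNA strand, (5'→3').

(a) The coding strand matches the mRNA with U→T.
(b) The template strand is the reverse complement of the coding strand.

(a) 5′-TCAGATAAGCCACACCACGATACTTTACCTACAGCTGTATTTATTCGAG-3′
(b) 5'-CTCGAATAAATACAGCTGTAGGTAAAGTATCGTGGTGTGGCTTATCTGA-3'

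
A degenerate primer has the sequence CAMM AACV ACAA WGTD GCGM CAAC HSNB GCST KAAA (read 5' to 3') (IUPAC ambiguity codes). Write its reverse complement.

5'-TTTMASGCVNSDGTTGKCGCHACWTTGTBGTTKKTG-3'

Standard pairs A↔T, G↔C; ambiguity codes pair M↔K, W↔W, S↔S, B↔V, D↔H, N↔N. Complement (GTKKTTGBTGTTWCAHCGCKGTTGDSNVCGSAMTTT), then reverse for 5'→3'.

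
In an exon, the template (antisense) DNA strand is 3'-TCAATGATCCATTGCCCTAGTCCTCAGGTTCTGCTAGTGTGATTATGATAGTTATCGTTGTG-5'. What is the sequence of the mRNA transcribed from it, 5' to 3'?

5′-AGUUACUAGGUAACGGGAUCAGGAGUCCAAGACGAUCACACUAAUACUAUCAAUAGCAACAC-3′

Reading the template 3'→5' as shown, RNA polymerase pairs each base (A→U, T→A, G↔C) to build mRNA 5'→3' directly.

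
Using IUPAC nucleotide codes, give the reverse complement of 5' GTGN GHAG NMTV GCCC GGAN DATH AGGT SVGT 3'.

5'-ACBSACCTDATHNTCCGGGCBAKNCTDCNCAC-3'

Standard pairs A↔T, G↔C; ambiguity codes pair M↔K, S↔S, D↔H, V↔B, N↔N. Complement (CACNCDTCNKABCGGGCCTNHTADTCCASBCA), then reverse for 5'→3'.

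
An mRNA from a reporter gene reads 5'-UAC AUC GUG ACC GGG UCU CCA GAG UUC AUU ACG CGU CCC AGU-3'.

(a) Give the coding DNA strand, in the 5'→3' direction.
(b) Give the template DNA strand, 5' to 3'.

(a) 5'-TACATCGTGACCGGGTCTCCAGAGTTCATTACGCGTCCCAGT-3'
(b) 5′-ACTGGGACGCGTAATGAACTCTGGAGACCCGGTCACGATGTA-3′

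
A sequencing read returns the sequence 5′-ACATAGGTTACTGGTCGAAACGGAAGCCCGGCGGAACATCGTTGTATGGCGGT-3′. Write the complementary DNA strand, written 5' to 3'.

Pairing A↔T and G↔C gives TGTATCCAATGACCAGCTTTGCCTTCGGGCCGCCTTGTAGCAACATACCGCCA, running 3'→5'. Reverse for the 5'→3' convention.

5'-ACCGCCATACAACGATGTTCCGCCGGGCTTCCGTTTCGACCAGTAACCTATGT-3'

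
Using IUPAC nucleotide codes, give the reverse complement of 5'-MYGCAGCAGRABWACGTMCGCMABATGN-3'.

Standard pairs A↔T, G↔C; ambiguity codes pair R↔Y, M↔K, W↔W, B↔V, N↔N. Complement (KRCGTCGTCYTVWTGCAKGCGKTVTACN), then reverse for 5'→3'.

5'-NCATVTKGCGKACGTWVTYCTGCTGCRK-3'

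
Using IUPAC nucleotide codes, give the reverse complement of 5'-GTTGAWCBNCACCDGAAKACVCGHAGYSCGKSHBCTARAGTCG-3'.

Standard pairs A↔T, G↔C; ambiguity codes pair R↔Y, K↔M, W↔W, S↔S, B↔V, D↔H, N↔N. Complement (CAACTWGVNGTGGHCTTMTGBGCDTCRSGCMSDVGATYTCAGC), then reverse for 5'→3'.

5′-CGACTYTAGVDSMCGSRCTDCGBGTMTTCHGGTGNVGWTCAAC-3′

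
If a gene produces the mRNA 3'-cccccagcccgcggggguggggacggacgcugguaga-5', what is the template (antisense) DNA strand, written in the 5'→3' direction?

Written 5'→3' the mRNA is AGAUGGUCGCAGGCAGGGGUGGGGGCGCCCGACCCCC, so the coding DNA strand is AGATGGTCGCAGGCAGGGGTGGGGGCGCCCGACCCCC. The template is its reverse complement.

5′-GGGGGTCGGGCGCCCCCACCCCTGCCTGCGACCATCT-3′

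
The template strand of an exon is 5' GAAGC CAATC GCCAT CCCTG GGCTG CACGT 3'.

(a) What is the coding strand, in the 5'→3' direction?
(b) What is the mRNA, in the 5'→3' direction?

(a) 5'-ACGTGCAGCCCAGGGATGGCGATTGGCTTC-3'
(b) 5'-ACGUGCAGCCCAGGGAUGGCGAUUGGCUUC-3'

(a) The coding strand is the reverse complement of the template: complement CTTCGGTTAGCGGTAGGGACCCGACGTGCA, then reverse.
(b) mRNA has the coding-strand sequence with T→U.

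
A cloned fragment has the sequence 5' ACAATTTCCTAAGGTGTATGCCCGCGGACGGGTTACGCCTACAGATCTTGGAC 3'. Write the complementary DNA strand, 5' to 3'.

5'-GTCCAAGATCTGTAGGCGTAACCCGTCCGCGGGCATACACCTTAGGAAATTGT-3'

The complement of ACAATTTCCTAAGGTGTATGCCCGCGGACGGGTTACGCCTACAGATCTTGGAC is TGTTAAAGGATTCCACATACGGGCGCCTGCCCAATGCGGATGTCTAGAACCTG (A↔T, G↔C). DNA strands are antiparallel, so the complementary strand runs 3'→5'; reversing gives the 5'→3' form.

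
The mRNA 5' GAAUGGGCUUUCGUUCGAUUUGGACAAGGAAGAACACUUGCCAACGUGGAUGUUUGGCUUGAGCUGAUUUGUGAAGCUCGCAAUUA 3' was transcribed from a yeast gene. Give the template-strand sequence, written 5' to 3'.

5'-TAATTGCGAGCTTCACAAATCAGCTCAAGCCAAACATCCACGTTGGCAAGTGTTCTTCCTTGTCCAAATCGAACGAAAGCCCATTC-3'

Replace U with T to get the coding DNA strand: GAATGGGCTTTCGTTCGATTTGGACAAGGAAGAACACTTGCCAACGTGGATGTTTGGCTTGAGCTGATTTGTGAAGCTCGCAATTA. The template strand is its reverse complement (complement CTTACCCGAAAGCAAGCTAAACCTGTTCCTTCTTGTGAACGGTTGCACCTACAAACCGAACTCGACTAAACACTTCGAGCGTTAAT, then reverse).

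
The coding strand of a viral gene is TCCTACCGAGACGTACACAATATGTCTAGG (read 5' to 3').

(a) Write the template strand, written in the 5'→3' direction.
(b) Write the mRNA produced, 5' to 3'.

(a) The template strand is the reverse complement of the coding strand: complement AGGATGGCTCTGCATGTGTTATACAGATCC, then reverse.
(b) mRNA matches the coding strand with T→U.

(a) 5'-CCTAGACATATTGTGTACGTCTCGGTAGGA-3'
(b) 5′-UCCUACCGAGACGUACACAAUAUGUCUAGG-3′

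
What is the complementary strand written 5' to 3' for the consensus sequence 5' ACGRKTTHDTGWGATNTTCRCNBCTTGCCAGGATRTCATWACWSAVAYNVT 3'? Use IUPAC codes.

5'-ABNRTBTSWGTWATGAYATCCTGGCAAGVNGYGAANATCWCAHDAAMYCGT-3'

Standard pairs A↔T, G↔C; ambiguity codes pair R↔Y, K↔M, W↔W, S↔S, B↔V, D↔H, N↔N. Complement (TGCYMAADHACWCTANAAGYGNVGAACGGTCCTAYAGTAWTGWSTBTRNBA), then reverse for 5'→3'.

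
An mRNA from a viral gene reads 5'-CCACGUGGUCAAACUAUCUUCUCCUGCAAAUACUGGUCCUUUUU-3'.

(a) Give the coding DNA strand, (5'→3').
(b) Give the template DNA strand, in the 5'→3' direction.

(a) 5'-CCACGTGGTCAAACTATCTTCTCCTGCAAATACTGGTCCTTTTT-3'
(b) 5′-AAAAAGGACCAGTATTTGCAGGAGAAGATAGTTTGACCACGTGG-3′

(a) The coding strand matches the mRNA with U→T.
(b) The template strand is the reverse complement of the coding strand.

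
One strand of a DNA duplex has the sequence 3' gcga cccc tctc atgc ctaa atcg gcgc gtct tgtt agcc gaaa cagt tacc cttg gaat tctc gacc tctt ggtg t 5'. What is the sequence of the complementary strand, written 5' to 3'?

5'-CGCTGGGGAGAGTACGGATTTAGCCGCGCAGAACAATCGGCTTTGTCAATGGGAACCTTAAGAGCTGGAGAACCACA-3'

The strand is given 3'→5', so its complement runs 5'→3' in the same left-to-right order: pair each base A↔T, G↔C.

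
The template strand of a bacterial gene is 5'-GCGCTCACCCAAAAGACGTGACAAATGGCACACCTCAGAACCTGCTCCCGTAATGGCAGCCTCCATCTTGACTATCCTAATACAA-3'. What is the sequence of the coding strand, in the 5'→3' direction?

The coding strand is complementary and antiparallel to the template: take the complement (A↔T, G↔C) and reverse.

5'-TTGTATTAGGATAGTCAAGATGGAGGCTGCCATTACGGGAGCAGGTTCTGAGGTGTGCCATTTGTCACGTCTTTTGGGTGAGCGC-3'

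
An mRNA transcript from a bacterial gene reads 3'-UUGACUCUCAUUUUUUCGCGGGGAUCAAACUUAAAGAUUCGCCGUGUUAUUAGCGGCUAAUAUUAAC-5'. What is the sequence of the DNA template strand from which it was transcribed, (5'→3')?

5'-AACTGAGAGTAAAAAAGCGCCCCTAGTTTGAATTTCTAAGCGGCACAATAATCGCCGATTATAATTG-3'

Written 5'→3' the mRNA is CAAUUAUAAUCGGCGAUUAUUGUGCCGCUUAGAAAUUCAAACUAGGGGCGCUUUUUUACUCUCAGUU, so the coding DNA strand is CAATTATAATCGGCGATTATTGTGCCGCTTAGAAATTCAAACTAGGGGCGCTTTTTTACTCTCAGTT. The template is its reverse complement.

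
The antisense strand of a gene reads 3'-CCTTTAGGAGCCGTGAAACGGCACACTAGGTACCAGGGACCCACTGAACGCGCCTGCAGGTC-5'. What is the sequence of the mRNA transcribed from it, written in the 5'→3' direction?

Reading the template 3'→5' as shown, RNA polymerase pairs each base (A→U, T→A, G↔C) to build mRNA 5'→3' directly.

5'-GGAAAUCCUCGGCACUUUGCCGUGUGAUCCAUGGUCCCUGGGUGACUUGCGCGGACGUCCAG-3'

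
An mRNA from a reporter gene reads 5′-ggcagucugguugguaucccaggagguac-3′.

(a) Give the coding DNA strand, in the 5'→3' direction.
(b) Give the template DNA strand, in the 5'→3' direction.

(a) 5'-GGCAGTCTGGTTGGTATCCCAGGAGGTAC-3'
(b) 5′-GTACCTCCTGGGATACCAACCAGACTGCC-3′

(a) The coding strand matches the mRNA with U→T.
(b) The template strand is the reverse complement of the coding strand.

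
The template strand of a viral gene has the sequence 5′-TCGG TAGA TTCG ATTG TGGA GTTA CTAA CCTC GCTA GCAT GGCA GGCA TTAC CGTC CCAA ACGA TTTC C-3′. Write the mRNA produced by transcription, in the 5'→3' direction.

5′-GGAAAUCGUUUGGGACGGUAAUGCCUGCCAUGCUAGCGAGGUUAGUAACUCCACAAUCGAAUCUACCGA-3′

The mRNA has the sequence of the coding strand (reverse complement of the template) with T→U. Reverse complement of TCGGTAGATTCGATTGTGGAGTTACTAACCTCGCTAGCATGGCAGGCATTACCGTCCCAAACGATTTCC is GGAAATCGTTTGGGACGGTAATGCCTGCCATGCTAGCGAGGTTAGTAACTCCACAATCGAATCTACCGA; then T→U.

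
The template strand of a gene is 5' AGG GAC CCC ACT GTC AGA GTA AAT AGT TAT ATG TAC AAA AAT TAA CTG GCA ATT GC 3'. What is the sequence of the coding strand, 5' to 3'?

The coding strand is complementary and antiparallel to the template: take the complement (A↔T, G↔C) and reverse.

5′-GCAATTGCCAGTTAATTTTTGTACATATAACTATTTACTCTGACAGTGGGGTCCCT-3′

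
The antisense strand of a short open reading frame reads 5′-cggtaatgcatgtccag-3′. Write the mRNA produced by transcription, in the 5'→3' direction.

RNA polymerase reads the template 3'→5' and synthesizes mRNA 5'→3' by base-pairing (A→U, T→A, G↔C). The complement of the template is GCCATTACGTACAGGTC; antiparallel, so 5'→3' the coding strand is CTGGACATGCATTACCG. Replace T with U for the mRNA.

5'-CUGGACAUGCAUUACCG-3'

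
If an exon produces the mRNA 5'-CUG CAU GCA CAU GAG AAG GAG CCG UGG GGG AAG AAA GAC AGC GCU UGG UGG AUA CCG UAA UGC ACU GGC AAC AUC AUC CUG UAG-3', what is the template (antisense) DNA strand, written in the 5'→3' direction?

5'-CTACAGGATGATGTTGCCAGTGCATTACGGTATCCACCAAGCGCTGTCTTTCTTCCCCCACGGCTCCTTCTCATGTGCATGCAG-3'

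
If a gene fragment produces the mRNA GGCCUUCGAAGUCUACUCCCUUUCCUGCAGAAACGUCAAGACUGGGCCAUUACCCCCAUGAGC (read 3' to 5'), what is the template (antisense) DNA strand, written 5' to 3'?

5'-CCGGAAGCTTCAGATGAGGGAAAGGACGTCTTTGCAGTTCTGACCCGGTAATGGGGGTACTCG-3'

Written 5'→3' the mRNA is CGAGUACCCCCAUUACCGGGUCAGAACUGCAAAGACGUCCUUUCCCUCAUCUGAAGCUUCCGG, so the coding DNA strand is CGAGTACCCCCATTACCGGGTCAGAACTGCAAAGACGTCCTTTCCCTCATCTGAAGCTTCCGG. The template is its reverse complement.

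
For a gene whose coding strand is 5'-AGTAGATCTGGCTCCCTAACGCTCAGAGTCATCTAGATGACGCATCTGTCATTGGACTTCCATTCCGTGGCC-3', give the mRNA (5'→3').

The mRNA is synthesized from the template strand, so it matches the coding strand with T replaced by U.

5′-AGUAGAUCUGGCUCCCUAACGCUCAGAGUCAUCUAGAUGACGCAUCUGUCAUUGGACUUCCAUUCCGUGGCC-3′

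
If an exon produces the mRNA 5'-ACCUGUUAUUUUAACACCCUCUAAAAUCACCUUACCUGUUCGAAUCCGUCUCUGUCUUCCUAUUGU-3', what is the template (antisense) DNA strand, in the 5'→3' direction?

5'-ACAATAGGAAGACAGAGACGGATTCGAACAGGTAAGGTGATTTTAGAGGGTGTTAAAATAACAGGT-3'

Replace U with T to get the coding DNA strand: ACCTGTTATTTTAACACCCTCTAAAATCACCTTACCTGTTCGAATCCGTCTCTGTCTTCCTATTGT. The template strand is its reverse complement (complement TGGACAATAAAATTGTGGGAGATTTTAGTGGAATGGACAAGCTTAGGCAGAGACAGAAGGATAACA, then reverse).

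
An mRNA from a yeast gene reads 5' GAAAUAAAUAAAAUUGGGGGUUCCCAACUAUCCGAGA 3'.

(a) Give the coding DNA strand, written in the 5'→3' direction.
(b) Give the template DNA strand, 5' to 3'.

(a) 5'-GAAATAAATAAAATTGGGGGTTCCCAACTATCCGAGA-3'
(b) 5'-TCTCGGATAGTTGGGAACCCCCAATTTTATTTATTTC-3'

(a) The coding strand matches the mRNA with U→T.
(b) The template strand is the reverse complement of the coding strand.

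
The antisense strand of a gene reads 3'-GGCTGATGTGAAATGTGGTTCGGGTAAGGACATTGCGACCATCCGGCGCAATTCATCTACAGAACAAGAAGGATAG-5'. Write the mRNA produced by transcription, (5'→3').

5'-CCGACUACACUUUACACCAAGCCCAUUCCUGUAACGCUGGUAGGCCGCGUUAAGUAGAUGUCUUGUUCUUCCUAUC-3'

Reading the template 3'→5' as shown, RNA polymerase pairs each base (A→U, T→A, G↔C) to build mRNA 5'→3' directly.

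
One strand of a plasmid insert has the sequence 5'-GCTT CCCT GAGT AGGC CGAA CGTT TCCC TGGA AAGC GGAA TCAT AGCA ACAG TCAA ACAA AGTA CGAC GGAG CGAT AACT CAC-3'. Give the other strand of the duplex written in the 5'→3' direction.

Pairing A↔T and G↔C gives CGAAGGGACTCATCCGGCTTGCAAAGGGACCTTTCGCCTTAGTATCGTTGTCAGTTTGTTTCATGCTGCCTCGCTATTGAGTG, running 3'→5'. Reverse for the 5'→3' convention.

5'-GTGAGTTATCGCTCCGTCGTACTTTGTTTGACTGTTGCTATGATTCCGCTTTCCAGGGAAACGTTCGGCCTACTCAGGGAAGC-3'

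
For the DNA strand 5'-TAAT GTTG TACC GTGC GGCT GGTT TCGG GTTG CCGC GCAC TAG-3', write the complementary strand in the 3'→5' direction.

3′-ATTACAACATGGCACGCCGACCAAAGCCCAACGGCGCGTGATC-5′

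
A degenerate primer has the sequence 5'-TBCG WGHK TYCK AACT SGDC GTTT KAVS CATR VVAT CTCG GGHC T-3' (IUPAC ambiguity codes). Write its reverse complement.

5'-AGDCCCGAGATBBYATGSBTMAAACGHCSAGTTMGRAMDCWCGVA-3'

Standard pairs A↔T, G↔C; ambiguity codes pair R↔Y, K↔M, W↔W, S↔S, B↔V, D↔H. Complement (AVGCWCDMARGMTTGASCHGCAAAMTBSGTAYBBTAGAGCCCDGA), then reverse for 5'→3'.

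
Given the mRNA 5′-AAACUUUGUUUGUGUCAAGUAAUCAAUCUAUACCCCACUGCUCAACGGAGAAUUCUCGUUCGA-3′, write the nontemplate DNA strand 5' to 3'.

The coding DNA strand has the same 5'→3' sequence as the mRNA with U replaced by T.

5′-AAACTTTGTTTGTGTCAAGTAATCAATCTATACCCCACTGCTCAACGGAGAATTCTCGTTCGA-3′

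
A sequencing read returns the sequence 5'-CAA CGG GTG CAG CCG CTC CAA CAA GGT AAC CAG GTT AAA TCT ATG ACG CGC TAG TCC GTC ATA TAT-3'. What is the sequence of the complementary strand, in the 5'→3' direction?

5'-ATATATGACGGACTAGCGCGTCATAGATTTAACCTGGTTACCTTGTTGGAGCGGCTGCACCCGTTG-3'

The complement of CAACGGGTGCAGCCGCTCCAACAAGGTAACCAGGTTAAATCTATGACGCGCTAGTCCGTCATATAT is GTTGCCCACGTCGGCGAGGTTGTTCCATTGGTCCAATTTAGATACTGCGCGATCAGGCAGTATATA (A↔T, G↔C). DNA strands are antiparallel, so the complementary strand runs 3'→5'; reversing gives the 5'→3' form.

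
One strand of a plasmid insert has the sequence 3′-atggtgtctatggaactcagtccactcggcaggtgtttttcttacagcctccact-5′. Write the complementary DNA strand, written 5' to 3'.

The strand is given 3'→5', so its complement runs 5'→3' in the same left-to-right order: pair each base A↔T, G↔C.

5′-TACCACAGATACCTTGAGTCAGGTGAGCCGTCCACAAAAAGAATGTCGGAGGTGA-3′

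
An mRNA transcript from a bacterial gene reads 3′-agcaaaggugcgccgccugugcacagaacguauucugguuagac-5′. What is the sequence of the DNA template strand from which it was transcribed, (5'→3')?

Written 5'→3' the mRNA is CAGAUUGGUCUUAUGCAAGACACGUGUCCGCCGCGUGGAAACGA, so the coding DNA strand is CAGATTGGTCTTATGCAAGACACGTGTCCGCCGCGTGGAAACGA. The template is its reverse complement.

5'-TCGTTTCCACGCGGCGGACACGTGTCTTGCATAAGACCAATCTG-3'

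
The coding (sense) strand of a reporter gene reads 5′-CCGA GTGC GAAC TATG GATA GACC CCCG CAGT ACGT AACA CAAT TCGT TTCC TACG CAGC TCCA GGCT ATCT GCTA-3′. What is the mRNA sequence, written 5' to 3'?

5'-CCGAGUGCGAACUAUGGAUAGACCCCCGCAGUACGUAACACAAUUCGUUUCCUACGCAGCUCCAGGCUAUCUGCUA-3'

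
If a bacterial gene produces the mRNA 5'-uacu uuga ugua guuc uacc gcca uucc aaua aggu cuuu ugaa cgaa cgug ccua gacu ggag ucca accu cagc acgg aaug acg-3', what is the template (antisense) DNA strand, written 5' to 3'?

Replace U with T to get the coding DNA strand: TACTTTGATGTAGTTCTACCGCCATTCCAATAAGGTCTTTTGAACGAACGTGCCTAGACTGGAGTCCAACCTCAGCACGGAATGACG. The template strand is its reverse complement (complement ATGAAACTACATCAAGATGGCGGTAAGGTTATTCCAGAAAACTTGCTTGCACGGATCTGACCTCAGGTTGGAGTCGTGCCTTACTGC, then reverse).

5'-CGTCATTCCGTGCTGAGGTTGGACTCCAGTCTAGGCACGTTCGTTCAAAAGACCTTATTGGAATGGCGGTAGAACTACATCAAAGTA-3'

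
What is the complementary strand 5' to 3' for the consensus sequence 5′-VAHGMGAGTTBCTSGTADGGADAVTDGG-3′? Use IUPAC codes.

5'-CCHABTHTCCHTACSAGVAACTCKCDTB-3'

Standard pairs A↔T, G↔C; ambiguity codes pair M↔K, S↔S, B↔V, D↔H. Complement (BTDCKCTCAAVGASCATHCCTHTBAHCC), then reverse for 5'→3'.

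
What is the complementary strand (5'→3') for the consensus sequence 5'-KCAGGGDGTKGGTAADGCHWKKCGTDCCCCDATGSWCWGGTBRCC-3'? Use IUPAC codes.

5′-GGYVACCWGWSCATHGGGGHACGMMWDGCHTTACCMACHCCCTGM-3′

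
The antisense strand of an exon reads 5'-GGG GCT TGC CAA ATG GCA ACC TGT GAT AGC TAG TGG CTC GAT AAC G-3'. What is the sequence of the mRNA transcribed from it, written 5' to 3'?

The mRNA has the sequence of the coding strand (reverse complement of the template) with T→U. Reverse complement of GGGGCTTGCCAAATGGCAACCTGTGATAGCTAGTGGCTCGATAACG is CGTTATCGAGCCACTAGCTATCACAGGTTGCCATTTGGCAAGCCCC; then T→U.

5'-CGUUAUCGAGCCACUAGCUAUCACAGGUUGCCAUUUGGCAAGCCCC-3'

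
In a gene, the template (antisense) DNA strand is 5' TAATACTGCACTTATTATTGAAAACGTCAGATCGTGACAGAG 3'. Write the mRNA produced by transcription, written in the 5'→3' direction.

5'-CUCUGUCACGAUCUGACGUUUUCAAUAAUAAGUGCAGUAUUA-3'

The mRNA has the sequence of the coding strand (reverse complement of the template) with T→U. Reverse complement of TAATACTGCACTTATTATTGAAAACGTCAGATCGTGACAGAG is CTCTGTCACGATCTGACGTTTTCAATAATAAGTGCAGTATTA; then T→U.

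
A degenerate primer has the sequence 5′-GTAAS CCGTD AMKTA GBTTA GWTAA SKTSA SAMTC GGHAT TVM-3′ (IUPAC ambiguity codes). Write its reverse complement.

Standard pairs A↔T, G↔C; ambiguity codes pair M↔K, W↔W, S↔S, B↔V, D↔H. Complement (CATTSGGCAHTKMATCVAATCWATTSMASTSTKAGCCDTAABK), then reverse for 5'→3'.

5′-KBAATDCCGAKTSTSAMSTTAWCTAAVCTAMKTHACGGSTTAC-3′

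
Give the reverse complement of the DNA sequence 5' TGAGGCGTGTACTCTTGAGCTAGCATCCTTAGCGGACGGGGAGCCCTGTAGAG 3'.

5'-CTCTACAGGGCTCCCCGTCCGCTAAGGATGCTAGCTCAAGAGTACACGCCTCA-3'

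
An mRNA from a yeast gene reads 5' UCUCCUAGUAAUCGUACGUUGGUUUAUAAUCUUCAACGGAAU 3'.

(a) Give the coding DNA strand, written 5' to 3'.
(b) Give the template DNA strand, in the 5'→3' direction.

(a) 5′-TCTCCTAGTAATCGTACGTTGGTTTATAATCTTCAACGGAAT-3′
(b) 5'-ATTCCGTTGAAGATTATAAACCAACGTACGATTACTAGGAGA-3'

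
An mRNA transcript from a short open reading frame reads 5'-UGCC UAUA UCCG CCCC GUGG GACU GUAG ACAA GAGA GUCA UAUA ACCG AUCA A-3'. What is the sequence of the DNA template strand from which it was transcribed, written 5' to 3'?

Replace U with T to get the coding DNA strand: TGCCTATATCCGCCCCGTGGGACTGTAGACAAGAGAGTCATATAACCGATCAA. The template strand is its reverse complement (complement ACGGATATAGGCGGGGCACCCTGACATCTGTTCTCTCAGTATATTGGCTAGTT, then reverse).

5'-TTGATCGGTTATATGACTCTCTTGTCTACAGTCCCACGGGGCGGATATAGGCA-3'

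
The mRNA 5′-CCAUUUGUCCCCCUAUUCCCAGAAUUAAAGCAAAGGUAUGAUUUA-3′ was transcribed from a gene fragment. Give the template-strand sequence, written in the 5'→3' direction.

5'-TAAATCATACCTTTGCTTTAATTCTGGGAATAGGGGGACAAATGG-3'

Replace U with T to get the coding DNA strand: CCATTTGTCCCCCTATTCCCAGAATTAAAGCAAAGGTATGATTTA. The template strand is its reverse complement (complement GGTAAACAGGGGGATAAGGGTCTTAATTTCGTTTCCATACTAAAT, then reverse).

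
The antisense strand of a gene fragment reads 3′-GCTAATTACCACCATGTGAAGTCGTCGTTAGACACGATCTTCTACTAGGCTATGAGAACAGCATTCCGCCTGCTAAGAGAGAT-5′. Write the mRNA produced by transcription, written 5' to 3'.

5'-CGAUUAAUGGUGGUACACUUCAGCAGCAAUCUGUGCUAGAAGAUGAUCCGAUACUCUUGUCGUAAGGCGGACGAUUCUCUCUA-3'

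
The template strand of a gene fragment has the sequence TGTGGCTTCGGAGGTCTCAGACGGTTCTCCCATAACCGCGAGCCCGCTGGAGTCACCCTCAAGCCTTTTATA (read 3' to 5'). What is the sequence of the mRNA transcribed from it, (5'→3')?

5′-ACACCGAAGCCUCCAGAGUCUGCCAAGAGGGUAUUGGCGCUCGGGCGACCUCAGUGGGAGUUCGGAAAAUAU-3′

Reading the template 3'→5' as shown, RNA polymerase pairs each base (A→U, T→A, G↔C) to build mRNA 5'→3' directly.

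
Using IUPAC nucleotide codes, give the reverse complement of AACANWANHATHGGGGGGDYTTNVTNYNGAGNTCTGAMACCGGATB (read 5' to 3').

Standard pairs A↔T, G↔C; ambiguity codes pair Y↔R, M↔K, W↔W, B↔V, D↔H, N↔N. Complement (TTGTNWTNDTADCCCCCCHRAANBANRNCTCNAGACTKTGGCCTAV), then reverse for 5'→3'.

5'-VATCCGGTKTCAGANCTCNRNABNAARHCCCCCCDATDNTWNTGTT-3'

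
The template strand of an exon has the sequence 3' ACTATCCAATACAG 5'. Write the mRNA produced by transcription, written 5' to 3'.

5'-UGAUAGGUUAUGUC-3'

Reading the template 3'→5' as shown, RNA polymerase pairs each base (A→U, T→A, G↔C) to build mRNA 5'→3' directly.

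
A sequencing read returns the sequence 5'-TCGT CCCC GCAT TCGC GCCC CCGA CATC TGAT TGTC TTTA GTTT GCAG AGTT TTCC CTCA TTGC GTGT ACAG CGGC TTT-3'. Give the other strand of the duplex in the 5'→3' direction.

5'-AAAGCCGCTGTACACGCAATGAGGGAAAACTCTGCAAACTAAAGACAATCAGATGTCGGGGGCGCGAATGCGGGGACGA-3'

Pairing A↔T and G↔C gives AGCAGGGGCGTAAGCGCGGGGGCTGTAGACTAACAGAAATCAAACGTCTCAAAAGGGAGTAACGCACATGTCGCCGAAA, running 3'→5'. Reverse for the 5'→3' convention.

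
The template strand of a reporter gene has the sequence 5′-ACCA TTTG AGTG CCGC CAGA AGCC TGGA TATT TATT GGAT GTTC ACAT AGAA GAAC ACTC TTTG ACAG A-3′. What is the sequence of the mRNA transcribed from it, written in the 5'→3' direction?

RNA polymerase reads the template 3'→5' and synthesizes mRNA 5'→3' by base-pairing (A→U, T→A, G↔C). The complement of the template is TGGTAAACTCACGGCGGTCTTCGGACCTATAAATAACCTACAAGTGTATCTTCTTGTGAGAAACTGTCT; antiparallel, so 5'→3' the coding strand is TCTGTCAAAGAGTGTTCTTCTATGTGAACATCCAATAAATATCCAGGCTTCTGGCGGCACTCAAATGGT. Replace T with U for the mRNA.

5'-UCUGUCAAAGAGUGUUCUUCUAUGUGAACAUCCAAUAAAUAUCCAGGCUUCUGGCGGCACUCAAAUGGU-3'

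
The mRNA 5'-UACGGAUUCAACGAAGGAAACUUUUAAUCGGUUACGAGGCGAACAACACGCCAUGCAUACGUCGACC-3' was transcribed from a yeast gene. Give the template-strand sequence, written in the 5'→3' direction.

Replace U with T to get the coding DNA strand: TACGGATTCAACGAAGGAAACTTTTAATCGGTTACGAGGCGAACAACACGCCATGCATACGTCGACC. The template strand is its reverse complement (complement ATGCCTAAGTTGCTTCCTTTGAAAATTAGCCAATGCTCCGCTTGTTGTGCGGTACGTATGCAGCTGG, then reverse).

5'-GGTCGACGTATGCATGGCGTGTTGTTCGCCTCGTAACCGATTAAAAGTTTCCTTCGTTGAATCCGTA-3'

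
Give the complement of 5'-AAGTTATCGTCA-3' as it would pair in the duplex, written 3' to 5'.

Base-pairing A↔T, G↔C gives the complement. The complementary strand is antiparallel, so paired with a 5'→3' strand it runs 3'→5'.

3'-TTCAATAGCAGT-5'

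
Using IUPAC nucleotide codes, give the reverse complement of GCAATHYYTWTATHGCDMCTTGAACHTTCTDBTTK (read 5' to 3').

5'-MAAVHAGAADGTTCAAGKHGCDATAWARRDATTGC-3'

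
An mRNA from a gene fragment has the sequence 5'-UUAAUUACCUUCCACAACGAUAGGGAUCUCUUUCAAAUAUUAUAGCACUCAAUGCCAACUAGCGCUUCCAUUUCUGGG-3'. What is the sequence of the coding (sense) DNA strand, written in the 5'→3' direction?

5'-TTAATTACCTTCCACAACGATAGGGATCTCTTTCAAATATTATAGCACTCAATGCCAACTAGCGCTTCCATTTCTGGG-3'

The coding DNA strand has the same 5'→3' sequence as the mRNA with U replaced by T.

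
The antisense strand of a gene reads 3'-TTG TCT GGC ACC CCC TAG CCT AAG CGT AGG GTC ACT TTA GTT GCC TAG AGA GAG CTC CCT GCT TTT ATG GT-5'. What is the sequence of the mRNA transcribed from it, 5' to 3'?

5'-AACAGACCGUGGGGGAUCGGAUUCGCAUCCCAGUGAAAUCAACGGAUCUCUCUCGAGGGACGAAAAUACCA-3'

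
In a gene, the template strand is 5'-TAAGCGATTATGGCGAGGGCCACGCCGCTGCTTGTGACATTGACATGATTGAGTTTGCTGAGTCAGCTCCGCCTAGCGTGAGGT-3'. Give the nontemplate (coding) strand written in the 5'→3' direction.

The coding strand is complementary and antiparallel to the template: take the complement (A↔T, G↔C) and reverse.

5'-ACCTCACGCTAGGCGGAGCTGACTCAGCAAACTCAATCATGTCAATGTCACAAGCAGCGGCGTGGCCCTCGCCATAATCGCTTA-3'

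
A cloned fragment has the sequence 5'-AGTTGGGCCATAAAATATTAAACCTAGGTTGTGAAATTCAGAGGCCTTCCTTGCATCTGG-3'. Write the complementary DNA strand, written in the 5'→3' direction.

5'-CCAGATGCAAGGAAGGCCTCTGAATTTCACAACCTAGGTTTAATATTTTATGGCCCAACT-3'

The complement of AGTTGGGCCATAAAATATTAAACCTAGGTTGTGAAATTCAGAGGCCTTCCTTGCATCTGG is TCAACCCGGTATTTTATAATTTGGATCCAACACTTTAAGTCTCCGGAAGGAACGTAGACC (A↔T, G↔C). DNA strands are antiparallel, so the complementary strand runs 3'→5'; reversing gives the 5'→3' form.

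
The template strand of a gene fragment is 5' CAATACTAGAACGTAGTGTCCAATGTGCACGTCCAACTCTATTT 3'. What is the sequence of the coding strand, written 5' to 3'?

5'-AAATAGAGTTGGACGTGCACATTGGACACTACGTTCTAGTATTG-3'

The coding strand is complementary and antiparallel to the template: take the complement (A↔T, G↔C) and reverse.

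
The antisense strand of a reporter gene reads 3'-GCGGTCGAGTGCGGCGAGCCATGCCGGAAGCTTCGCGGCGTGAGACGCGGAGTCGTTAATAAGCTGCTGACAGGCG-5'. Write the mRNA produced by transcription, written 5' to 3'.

Reading the template 3'→5' as shown, RNA polymerase pairs each base (A→U, T→A, G↔C) to build mRNA 5'→3' directly.

5'-CGCCAGCUCACGCCGCUCGGUACGGCCUUCGAAGCGCCGCACUCUGCGCCUCAGCAAUUAUUCGACGACUGUCCGC-3'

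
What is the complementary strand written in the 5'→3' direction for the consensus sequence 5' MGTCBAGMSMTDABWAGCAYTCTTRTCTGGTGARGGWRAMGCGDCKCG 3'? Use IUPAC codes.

Standard pairs A↔T, G↔C; ambiguity codes pair R↔Y, M↔K, W↔W, S↔S, B↔V, D↔H. Complement (KCAGVTCKSKAHTVWTCGTRAGAAYAGACCACTYCCWYTKCGCHGMGC), then reverse for 5'→3'.

5'-CGMGHCGCKTYWCCYTCACCAGAYAAGARTGCTWVTHAKSKCTVGACK-3'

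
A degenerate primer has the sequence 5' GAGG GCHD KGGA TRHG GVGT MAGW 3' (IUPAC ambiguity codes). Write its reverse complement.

Standard pairs A↔T, G↔C; ambiguity codes pair R↔Y, M↔K, W↔W, D↔H, V↔B. Complement (CTCCCGDHMCCTAYDCCBCAKTCW), then reverse for 5'→3'.

5'-WCTKACBCCDYATCCMHDGCCCTC-3'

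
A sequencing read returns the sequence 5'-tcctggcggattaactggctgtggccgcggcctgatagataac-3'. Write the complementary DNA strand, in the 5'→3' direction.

Pairing A↔T and G↔C gives AGGACCGCCTAATTGACCGACACCGGCGCCGGACTATCTATTG, running 3'→5'. Reverse for the 5'→3' convention.

5′-GTTATCTATCAGGCCGCGGCCACAGCCAGTTAATCCGCCAGGA-3′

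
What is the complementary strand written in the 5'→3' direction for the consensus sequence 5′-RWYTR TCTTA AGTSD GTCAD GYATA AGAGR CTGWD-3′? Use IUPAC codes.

5'-HWCAGYCTCTTATRCHTGACHSACTTAAGAYARWY-3'

Standard pairs A↔T, G↔C; ambiguity codes pair R↔Y, W↔W, S↔S, D↔H. Complement (YWRAYAGAATTCASHCAGTHCRTATTCTCYGACWH), then reverse for 5'→3'.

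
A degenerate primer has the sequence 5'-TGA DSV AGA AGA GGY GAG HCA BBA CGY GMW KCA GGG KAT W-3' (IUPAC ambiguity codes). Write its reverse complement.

Standard pairs A↔T, G↔C; ambiguity codes pair Y↔R, M↔K, W↔W, S↔S, B↔V, D↔H. Complement (ACTHSBTCTTCTCCRCTCDGTVVTGCRCKWMGTCCCMTAW), then reverse for 5'→3'.

5'-WATMCCCTGMWKCRCGTVVTGDCTCRCCTCTTCTBSHTCA-3'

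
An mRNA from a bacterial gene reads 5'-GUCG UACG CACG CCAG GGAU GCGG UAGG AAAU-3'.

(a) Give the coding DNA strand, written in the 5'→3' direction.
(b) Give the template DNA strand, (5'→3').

(a) 5'-GTCGTACGCACGCCAGGGATGCGGTAGGAAAT-3'
(b) 5′-ATTTCCTACCGCATCCCTGGCGTGCGTACGAC-3′

(a) The coding strand matches the mRNA with U→T.
(b) The template strand is the reverse complement of the coding strand.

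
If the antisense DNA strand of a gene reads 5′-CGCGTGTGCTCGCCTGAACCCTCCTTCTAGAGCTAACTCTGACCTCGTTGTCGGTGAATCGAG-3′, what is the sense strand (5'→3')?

5'-CTCGATTCACCGACAACGAGGTCAGAGTTAGCTCTAGAAGGAGGGTTCAGGCGAGCACACGCG-3'

The coding strand is complementary and antiparallel to the template: take the complement (A↔T, G↔C) and reverse.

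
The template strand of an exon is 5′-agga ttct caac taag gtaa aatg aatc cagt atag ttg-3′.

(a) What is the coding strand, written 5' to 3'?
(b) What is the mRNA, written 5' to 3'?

(a) 5′-CAACTATACTGGATTCATTTTACCTTAGTTGAGAATCCT-3′
(b) 5'-CAACUAUACUGGAUUCAUUUUACCUUAGUUGAGAAUCCU-3'

(a) The coding strand is the reverse complement of the template: complement TCCTAAGAGTTGATTCCATTTTACTTAGGTCATATCAAC, then reverse.
(b) mRNA has the coding-strand sequence with T→U.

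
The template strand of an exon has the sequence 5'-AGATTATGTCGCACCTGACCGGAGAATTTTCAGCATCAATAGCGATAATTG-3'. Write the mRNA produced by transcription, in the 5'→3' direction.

The mRNA has the sequence of the coding strand (reverse complement of the template) with T→U. Reverse complement of AGATTATGTCGCACCTGACCGGAGAATTTTCAGCATCAATAGCGATAATTG is CAATTATCGCTATTGATGCTGAAAATTCTCCGGTCAGGTGCGACATAATCT; then T→U.

5′-CAAUUAUCGCUAUUGAUGCUGAAAAUUCUCCGGUCAGGUGCGACAUAAUCU-3′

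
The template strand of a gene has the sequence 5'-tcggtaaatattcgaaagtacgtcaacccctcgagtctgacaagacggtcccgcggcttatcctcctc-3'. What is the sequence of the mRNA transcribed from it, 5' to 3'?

5'-GAGGAGGAUAAGCCGCGGGACCGUCUUGUCAGACUCGAGGGGUUGACGUACUUUCGAAUAUUUACCGA-3'

RNA polymerase reads the template 3'→5' and synthesizes mRNA 5'→3' by base-pairing (A→U, T→A, G↔C). The complement of the template is AGCCATTTATAAGCTTTCATGCAGTTGGGGAGCTCAGACTGTTCTGCCAGGGCGCCGAATAGGAGGAG; antiparallel, so 5'→3' the coding strand is GAGGAGGATAAGCCGCGGGACCGTCTTGTCAGACTCGAGGGGTTGACGTACTTTCGAATATTTACCGA. Replace T with U for the mRNA.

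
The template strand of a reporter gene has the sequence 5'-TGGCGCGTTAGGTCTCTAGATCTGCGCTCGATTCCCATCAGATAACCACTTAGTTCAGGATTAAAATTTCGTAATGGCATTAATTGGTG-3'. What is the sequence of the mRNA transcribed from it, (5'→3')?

5'-CACCAAUUAAUGCCAUUACGAAAUUUUAAUCCUGAACUAAGUGGUUAUCUGAUGGGAAUCGAGCGCAGAUCUAGAGACCUAACGCGCCA-3'

The mRNA has the sequence of the coding strand (reverse complement of the template) with T→U. Reverse complement of TGGCGCGTTAGGTCTCTAGATCTGCGCTCGATTCCCATCAGATAACCACTTAGTTCAGGATTAAAATTTCGTAATGGCATTAATTGGTG is CACCAATTAATGCCATTACGAAATTTTAATCCTGAACTAAGTGGTTATCTGATGGGAATCGAGCGCAGATCTAGAGACCTAACGCGCCA; then T→U.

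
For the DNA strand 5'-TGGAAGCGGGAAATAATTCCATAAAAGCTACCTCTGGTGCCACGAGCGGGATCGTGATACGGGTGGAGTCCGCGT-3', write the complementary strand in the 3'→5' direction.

Base-pairing A↔T, G↔C gives the complement. The complementary strand is antiparallel, so paired with a 5'→3' strand it runs 3'→5'.

3'-ACCTTCGCCCTTTATTAAGGTATTTTCGATGGAGACCACGGTGCTCGCCCTAGCACTATGCCCACCTCAGGCGCA-5'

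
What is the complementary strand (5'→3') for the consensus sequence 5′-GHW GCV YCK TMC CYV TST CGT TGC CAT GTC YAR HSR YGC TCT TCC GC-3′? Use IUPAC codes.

5′-GCGGAAGAGCRYSDYTRGACATGGCAACGASABRGGKAMGRBGCWDC-3′

Standard pairs A↔T, G↔C; ambiguity codes pair R↔Y, M↔K, W↔W, S↔S, H↔D, V↔B. Complement (CDWCGBRGMAKGGRBASAGCAACGGTACAGRTYDSYRCGAGAAGGCG), then reverse for 5'→3'.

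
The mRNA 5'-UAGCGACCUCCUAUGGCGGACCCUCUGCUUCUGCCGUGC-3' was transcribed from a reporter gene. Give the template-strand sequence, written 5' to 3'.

5'-GCACGGCAGAAGCAGAGGGTCCGCCATAGGAGGTCGCTA-3'

Replace U with T to get the coding DNA strand: TAGCGACCTCCTATGGCGGACCCTCTGCTTCTGCCGTGC. The template strand is its reverse complement (complement ATCGCTGGAGGATACCGCCTGGGAGACGAAGACGGCACG, then reverse).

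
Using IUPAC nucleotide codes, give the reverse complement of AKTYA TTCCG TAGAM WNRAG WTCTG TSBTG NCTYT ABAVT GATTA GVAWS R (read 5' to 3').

Standard pairs A↔T, G↔C; ambiguity codes pair R↔Y, M↔K, W↔W, S↔S, B↔V, N↔N. Complement (TMARTAAGGCATCTKWNYTCWAGACASVACNGARATVTBACTAATCBTWSY), then reverse for 5'→3'.

5'-YSWTBCTAATCABTVTARAGNCAVSACAGAWCTYNWKTCTACGGAATRAMT-3'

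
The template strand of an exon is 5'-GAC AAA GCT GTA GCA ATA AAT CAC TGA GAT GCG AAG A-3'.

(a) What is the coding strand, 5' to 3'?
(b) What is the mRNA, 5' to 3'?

(a) 5'-TCTTCGCATCTCAGTGATTTATTGCTACAGCTTTGTC-3'
(b) 5'-UCUUCGCAUCUCAGUGAUUUAUUGCUACAGCUUUGUC-3'

(a) The coding strand is the reverse complement of the template: complement CTGTTTCGACATCGTTATTTAGTGACTCTACGCTTCT, then reverse.
(b) mRNA has the coding-strand sequence with T→U.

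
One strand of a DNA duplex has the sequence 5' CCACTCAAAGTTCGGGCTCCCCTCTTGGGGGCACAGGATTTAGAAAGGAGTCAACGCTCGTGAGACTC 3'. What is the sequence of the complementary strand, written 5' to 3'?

5'-GAGTCTCACGAGCGTTGACTCCTTTCTAAATCCTGTGCCCCCAAGAGGGGAGCCCGAACTTTGAGTGG-3'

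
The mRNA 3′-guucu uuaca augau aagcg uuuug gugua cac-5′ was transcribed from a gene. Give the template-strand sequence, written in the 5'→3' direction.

Written 5'→3' the mRNA is CACAUGUGGUUUUGCGAAUAGUAACAUUUCUUG, so the coding DNA strand is CACATGTGGTTTTGCGAATAGTAACATTTCTTG. The template is its reverse complement.

5'-CAAGAAATGTTACTATTCGCAAAACCACATGTG-3'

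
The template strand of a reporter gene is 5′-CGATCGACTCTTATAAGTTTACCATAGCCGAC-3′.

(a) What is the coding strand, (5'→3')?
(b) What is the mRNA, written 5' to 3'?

(a) 5′-GTCGGCTATGGTAAACTTATAAGAGTCGATCG-3′
(b) 5'-GUCGGCUAUGGUAAACUUAUAAGAGUCGAUCG-3'

(a) The coding strand is the reverse complement of the template: complement GCTAGCTGAGAATATTCAAATGGTATCGGCTG, then reverse.
(b) mRNA has the coding-strand sequence with T→U.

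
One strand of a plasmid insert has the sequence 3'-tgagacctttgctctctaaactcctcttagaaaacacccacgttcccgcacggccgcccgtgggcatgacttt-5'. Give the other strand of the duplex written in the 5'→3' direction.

5'-ACTCTGGAAACGAGAGATTTGAGGAGAATCTTTTGTGGGTGCAAGGGCGTGCCGGCGGGCACCCGTACTGAAA-3'

The strand is given 3'→5', so its complement runs 5'→3' in the same left-to-right order: pair each base A↔T, G↔C.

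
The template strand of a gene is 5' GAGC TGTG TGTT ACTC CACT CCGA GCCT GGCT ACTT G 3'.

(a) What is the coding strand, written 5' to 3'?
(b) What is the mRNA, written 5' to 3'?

(a) 5'-CAAGTAGCCAGGCTCGGAGTGGAGTAACACACAGCTC-3'
(b) 5'-CAAGUAGCCAGGCUCGGAGUGGAGUAACACACAGCUC-3'

(a) The coding strand is the reverse complement of the template: complement CTCGACACACAATGAGGTGAGGCTCGGACCGATGAAC, then reverse.
(b) mRNA has the coding-strand sequence with T→U.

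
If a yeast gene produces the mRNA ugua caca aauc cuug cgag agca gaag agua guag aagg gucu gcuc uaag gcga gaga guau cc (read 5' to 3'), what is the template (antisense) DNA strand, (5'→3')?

Replace U with T to get the coding DNA strand: TGTACACAAATCCTTGCGAGAGCAGAAGAGTAGTAGAAGGGTCTGCTCTAAGGCGAGAGAGTATCC. The template strand is its reverse complement (complement ACATGTGTTTAGGAACGCTCTCGTCTTCTCATCATCTTCCCAGACGAGATTCCGCTCTCTCATAGG, then reverse).

5'-GGATACTCTCTCGCCTTAGAGCAGACCCTTCTACTACTCTTCTGCTCTCGCAAGGATTTGTGTACA-3'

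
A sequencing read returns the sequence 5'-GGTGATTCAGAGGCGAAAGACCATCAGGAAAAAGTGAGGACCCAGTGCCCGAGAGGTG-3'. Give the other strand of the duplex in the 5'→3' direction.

The complement of GGTGATTCAGAGGCGAAAGACCATCAGGAAAAAGTGAGGACCCAGTGCCCGAGAGGTG is CCACTAAGTCTCCGCTTTCTGGTAGTCCTTTTTCACTCCTGGGTCACGGGCTCTCCAC (A↔T, G↔C). DNA strands are antiparallel, so the complementary strand runs 3'→5'; reversing gives the 5'→3' form.

5′-CACCTCTCGGGCACTGGGTCCTCACTTTTTCCTGATGGTCTTTCGCCTCTGAATCACC-3′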